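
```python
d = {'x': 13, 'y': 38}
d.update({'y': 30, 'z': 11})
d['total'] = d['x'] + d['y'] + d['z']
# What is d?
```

After line 1: d = {'x': 13, 'y': 38}
After line 2 (y overwritten, z added): d = {'x': 13, 'y': 30, 'z': 11}
After line 3 (total = 13 + 30 + 11 = 54): d = {'x': 13, 'y': 30, 'z': 11, 'total': 54}

{'x': 13, 'y': 30, 'z': 11, 'total': 54}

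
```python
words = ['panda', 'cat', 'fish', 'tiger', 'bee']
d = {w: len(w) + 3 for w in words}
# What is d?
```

{'panda': 8, 'cat': 6, 'fish': 7, 'tiger': 8, 'bee': 6}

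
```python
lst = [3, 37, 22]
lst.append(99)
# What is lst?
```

[3, 37, 22, 99]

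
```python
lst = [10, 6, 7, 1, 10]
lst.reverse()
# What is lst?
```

[10, 1, 7, 6, 10]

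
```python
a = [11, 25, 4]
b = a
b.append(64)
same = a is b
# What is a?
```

After line 1: a = [11, 25, 4]
After line 2 (b = a is an alias, same object): a = [11, 25, 4], b = [11, 25, 4]
After line 3 (b.append mutates the shared list): a = [11, 25, 4, 64], b = [11, 25, 4, 64]
After line 4 (same = a is b; same object -> True): same = True

[11, 25, 4, 64]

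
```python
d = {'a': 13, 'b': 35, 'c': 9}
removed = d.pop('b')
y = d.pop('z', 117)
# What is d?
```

After line 1: d = {'a': 13, 'b': 35, 'c': 9}
After line 2 (pop 'b' returns 35): d = {'a': 13, 'c': 9}, removed = 35
After line 3 (pop 'z' missing, returns default 117): d = {'a': 13, 'c': 9}, y = 117

{'a': 13, 'c': 9}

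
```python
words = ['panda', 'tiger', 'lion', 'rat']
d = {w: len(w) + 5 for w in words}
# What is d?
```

{'panda': 10, 'tiger': 10, 'lion': 9, 'rat': 8}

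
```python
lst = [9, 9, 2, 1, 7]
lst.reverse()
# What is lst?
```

[7, 1, 2, 9, 9]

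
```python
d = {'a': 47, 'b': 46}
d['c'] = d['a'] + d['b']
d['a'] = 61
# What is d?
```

After line 1: d = {'a': 47, 'b': 46}
After line 2 (d['c'] = 47 + 46): d = {'a': 47, 'b': 46, 'c': 93}
After line 3: d = {'a': 61, 'b': 46, 'c': 93}

{'a': 61, 'b': 46, 'c': 93}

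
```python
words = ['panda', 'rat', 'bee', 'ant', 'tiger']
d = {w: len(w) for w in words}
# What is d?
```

{'panda': 5, 'rat': 3, 'bee': 3, 'ant': 3, 'tiger': 5}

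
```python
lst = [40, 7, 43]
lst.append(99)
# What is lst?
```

[40, 7, 43, 99]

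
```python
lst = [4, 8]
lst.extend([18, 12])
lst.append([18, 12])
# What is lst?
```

After line 1: lst = [4, 8]
After line 2 (extend unpacks [18, 12]): lst = [4, 8, 18, 12]
After line 3 (append adds [18, 12] as single element): lst = [4, 8, 18, 12, [18, 12]]

[4, 8, 18, 12, [18, 12]]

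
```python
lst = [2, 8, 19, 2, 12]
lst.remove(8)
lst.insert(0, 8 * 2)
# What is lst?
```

After line 1: lst = [2, 8, 19, 2, 12]
After line 2 (remove first 8): lst = [2, 19, 2, 12]
After line 3 (insert 16 at index 0): lst = [16, 2, 19, 2, 12]

[16, 2, 19, 2, 12]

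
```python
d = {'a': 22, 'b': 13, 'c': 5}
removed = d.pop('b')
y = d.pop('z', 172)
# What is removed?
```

After line 1: d = {'a': 22, 'b': 13, 'c': 5}
After line 2 (pop 'b' returns 13): d = {'a': 22, 'c': 5}, removed = 13
After line 3 (pop 'z' missing, returns default 172): d = {'a': 22, 'c': 5}, y = 172

13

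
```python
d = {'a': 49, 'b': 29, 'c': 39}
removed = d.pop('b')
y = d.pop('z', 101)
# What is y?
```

After line 1: d = {'a': 49, 'b': 29, 'c': 39}
After line 2 (pop 'b' returns 29): d = {'a': 49, 'c': 39}, removed = 29
After line 3 (pop 'z' missing, returns default 101): d = {'a': 49, 'c': 39}, y = 101

101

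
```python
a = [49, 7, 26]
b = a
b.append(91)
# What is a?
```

After line 1: a = [49, 7, 26]
After line 2 (b = a is an alias, same object): a = [49, 7, 26], b = [49, 7, 26]
After line 3 (b.append mutates the shared list): a = [49, 7, 26, 91], b = [49, 7, 26, 91]

[49, 7, 26, 91]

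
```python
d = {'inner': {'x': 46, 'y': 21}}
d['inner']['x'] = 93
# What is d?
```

After line 1: d = {'inner': {'x': 46, 'y': 21}}
After line 2 (inner x overwritten): d = {'inner': {'x': 93, 'y': 21}}

{'inner': {'x': 93, 'y': 21}}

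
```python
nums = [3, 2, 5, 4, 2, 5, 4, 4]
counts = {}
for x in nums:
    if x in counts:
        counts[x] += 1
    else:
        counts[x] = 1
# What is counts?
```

Initial: counts = {}, nums = [3, 2, 5, 4, 2, 5, 4, 4]
See 3: counts = {3: 1}
See 2: counts = {3: 1, 2: 1}
See 5: counts = {3: 1, 2: 1, 5: 1}
See 4: counts = {3: 1, 2: 1, 5: 1, 4: 1}
See 2: counts = {3: 1, 2: 2, 5: 1, 4: 1}
See 5: counts = {3: 1, 2: 2, 5: 2, 4: 1}
See 4: counts = {3: 1, 2: 2, 5: 2, 4: 2}
See 4: counts = {3: 1, 2: 2, 5: 2, 4: 3}

{3: 1, 2: 2, 5: 2, 4: 3}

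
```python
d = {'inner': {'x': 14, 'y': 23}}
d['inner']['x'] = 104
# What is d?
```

After line 1: d = {'inner': {'x': 14, 'y': 23}}
After line 2 (inner x overwritten): d = {'inner': {'x': 104, 'y': 23}}

{'inner': {'x': 104, 'y': 23}}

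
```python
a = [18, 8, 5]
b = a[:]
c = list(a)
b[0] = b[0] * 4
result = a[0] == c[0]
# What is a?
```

After line 1: a = [18, 8, 5]
After line 2 (b = a[:], copy): a = [18, 8, 5], b = [18, 8, 5]
After line 3 (c = list(a) is a copy, new object): c = [18, 8, 5]
After line 4 (b[0] = 18 * 4 = 72; only b mutates (copy)): a = [18, 8, 5], b = [72, 8, 5], c = [18, 8, 5]
After line 5 (a[0] = 18, c[0] = 18; result = True)

[18, 8, 5]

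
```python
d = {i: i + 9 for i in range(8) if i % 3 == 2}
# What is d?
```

{2: 11, 5: 14}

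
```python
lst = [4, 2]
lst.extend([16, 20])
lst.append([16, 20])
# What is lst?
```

After line 1: lst = [4, 2]
After line 2 (extend unpacks [16, 20]): lst = [4, 2, 16, 20]
After line 3 (append adds [16, 20] as single element): lst = [4, 2, 16, 20, [16, 20]]

[4, 2, 16, 20, [16, 20]]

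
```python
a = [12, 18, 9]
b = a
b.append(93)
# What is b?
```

After line 1: a = [12, 18, 9]
After line 2 (b = a is an alias, same object): a = [12, 18, 9], b = [12, 18, 9]
After line 3 (b.append mutates the shared list): a = [12, 18, 9, 93], b = [12, 18, 9, 93]

[12, 18, 9, 93]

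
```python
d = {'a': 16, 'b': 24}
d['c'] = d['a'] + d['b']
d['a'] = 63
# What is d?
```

After line 1: d = {'a': 16, 'b': 24}
After line 2 (d['c'] = 16 + 24): d = {'a': 16, 'b': 24, 'c': 40}
After line 3: d = {'a': 63, 'b': 24, 'c': 40}

{'a': 63, 'b': 24, 'c': 40}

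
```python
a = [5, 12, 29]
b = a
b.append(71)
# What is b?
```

After line 1: a = [5, 12, 29]
After line 2 (b = a is an alias, same object): a = [5, 12, 29], b = [5, 12, 29]
After line 3 (b.append mutates the shared list): a = [5, 12, 29, 71], b = [5, 12, 29, 71]

[5, 12, 29, 71]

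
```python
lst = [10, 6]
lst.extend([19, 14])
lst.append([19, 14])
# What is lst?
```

After line 1: lst = [10, 6]
After line 2 (extend unpacks [19, 14]): lst = [10, 6, 19, 14]
After line 3 (append adds [19, 14] as single element): lst = [10, 6, 19, 14, [19, 14]]

[10, 6, 19, 14, [19, 14]]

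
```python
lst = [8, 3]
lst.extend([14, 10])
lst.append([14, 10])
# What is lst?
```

After line 1: lst = [8, 3]
After line 2 (extend unpacks [14, 10]): lst = [8, 3, 14, 10]
After line 3 (append adds [14, 10] as single element): lst = [8, 3, 14, 10, [14, 10]]

[8, 3, 14, 10, [14, 10]]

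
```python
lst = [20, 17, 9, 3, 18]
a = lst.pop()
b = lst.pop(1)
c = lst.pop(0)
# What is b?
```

After line 1: lst = [20, 17, 9, 3, 18]
After line 2 (pop() -> a = 18): lst = [20, 17, 9, 3]
After line 3 (pop(1) -> b = 17): lst = [20, 9, 3]
After line 4 (pop(0) -> c = 20): lst = [9, 3]

17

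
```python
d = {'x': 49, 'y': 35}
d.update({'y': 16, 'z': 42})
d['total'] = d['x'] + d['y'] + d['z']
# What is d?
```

After line 1: d = {'x': 49, 'y': 35}
After line 2 (y overwritten, z added): d = {'x': 49, 'y': 16, 'z': 42}
After line 3 (total = 49 + 16 + 42 = 107): d = {'x': 49, 'y': 16, 'z': 42, 'total': 107}

{'x': 49, 'y': 16, 'z': 42, 'total': 107}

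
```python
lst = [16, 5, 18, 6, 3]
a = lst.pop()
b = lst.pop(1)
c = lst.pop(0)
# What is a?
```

After line 1: lst = [16, 5, 18, 6, 3]
After line 2 (pop() -> a = 3): lst = [16, 5, 18, 6]
After line 3 (pop(1) -> b = 5): lst = [16, 18, 6]
After line 4 (pop(0) -> c = 16): lst = [18, 6]

3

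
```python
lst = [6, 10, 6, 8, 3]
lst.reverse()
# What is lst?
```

[3, 8, 6, 10, 6]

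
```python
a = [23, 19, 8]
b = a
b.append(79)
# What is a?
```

After line 1: a = [23, 19, 8]
After line 2 (b = a is an alias, same object): a = [23, 19, 8], b = [23, 19, 8]
After line 3 (b.append mutates the shared list): a = [23, 19, 8, 79], b = [23, 19, 8, 79]

[23, 19, 8, 79]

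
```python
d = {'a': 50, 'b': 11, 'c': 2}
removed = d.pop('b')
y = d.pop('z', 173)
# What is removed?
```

After line 1: d = {'a': 50, 'b': 11, 'c': 2}
After line 2 (pop 'b' returns 11): d = {'a': 50, 'c': 2}, removed = 11
After line 3 (pop 'z' missing, returns default 173): d = {'a': 50, 'c': 2}, y = 173

11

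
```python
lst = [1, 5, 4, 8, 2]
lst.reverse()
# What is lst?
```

[2, 8, 4, 5, 1]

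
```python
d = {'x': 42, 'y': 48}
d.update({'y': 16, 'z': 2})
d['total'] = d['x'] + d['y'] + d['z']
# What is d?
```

After line 1: d = {'x': 42, 'y': 48}
After line 2 (y overwritten, z added): d = {'x': 42, 'y': 16, 'z': 2}
After line 3 (total = 42 + 16 + 2 = 60): d = {'x': 42, 'y': 16, 'z': 2, 'total': 60}

{'x': 42, 'y': 16, 'z': 2, 'total': 60}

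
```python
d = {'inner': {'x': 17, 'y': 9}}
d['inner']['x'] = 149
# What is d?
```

After line 1: d = {'inner': {'x': 17, 'y': 9}}
After line 2 (inner x overwritten): d = {'inner': {'x': 149, 'y': 9}}

{'inner': {'x': 149, 'y': 9}}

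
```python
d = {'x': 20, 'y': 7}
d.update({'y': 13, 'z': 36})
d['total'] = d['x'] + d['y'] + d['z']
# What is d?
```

After line 1: d = {'x': 20, 'y': 7}
After line 2 (y overwritten, z added): d = {'x': 20, 'y': 13, 'z': 36}
After line 3 (total = 20 + 13 + 36 = 69): d = {'x': 20, 'y': 13, 'z': 36, 'total': 69}

{'x': 20, 'y': 13, 'z': 36, 'total': 69}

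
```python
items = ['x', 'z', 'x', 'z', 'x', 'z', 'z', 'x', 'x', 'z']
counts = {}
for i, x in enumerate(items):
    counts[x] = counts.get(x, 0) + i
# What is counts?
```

Initial: counts = {}, items = ['x', 'z', 'x', 'z', 'x', 'z', 'z', 'x', 'x', 'z']
i=0, x='x': counts = {'x': 0}
i=1, x='z': counts = {'x': 0, 'z': 1}
i=2, x='x': counts = {'x': 2, 'z': 1}
i=3, x='z': counts = {'x': 2, 'z': 4}
i=4, x='x': counts = {'x': 6, 'z': 4}
i=5, x='z': counts = {'x': 6, 'z': 9}
i=6, x='z': counts = {'x': 6, 'z': 15}
i=7, x='x': counts = {'x': 13, 'z': 15}
i=8, x='x': counts = {'x': 21, 'z': 15}
i=9, x='z': counts = {'x': 21, 'z': 24}

{'x': 21, 'z': 24}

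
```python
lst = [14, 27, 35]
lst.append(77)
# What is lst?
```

[14, 27, 35, 77]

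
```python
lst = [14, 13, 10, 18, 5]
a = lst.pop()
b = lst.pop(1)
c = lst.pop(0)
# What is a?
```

After line 1: lst = [14, 13, 10, 18, 5]
After line 2 (pop() -> a = 5): lst = [14, 13, 10, 18]
After line 3 (pop(1) -> b = 13): lst = [14, 10, 18]
After line 4 (pop(0) -> c = 14): lst = [10, 18]

5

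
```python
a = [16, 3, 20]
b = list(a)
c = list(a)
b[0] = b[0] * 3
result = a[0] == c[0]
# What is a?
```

After line 1: a = [16, 3, 20]
After line 2 (b = list(a), copy): a = [16, 3, 20], b = [16, 3, 20]
After line 3 (c = list(a) is a copy, new object): c = [16, 3, 20]
After line 4 (b[0] = 16 * 3 = 48; only b mutates (copy)): a = [16, 3, 20], b = [48, 3, 20], c = [16, 3, 20]
After line 5 (a[0] = 16, c[0] = 16; result = True)

[16, 3, 20]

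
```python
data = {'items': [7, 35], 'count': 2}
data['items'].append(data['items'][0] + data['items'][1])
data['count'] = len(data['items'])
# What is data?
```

After line 1: data = {'items': [7, 35], 'count': 2}
After line 2 (append 7 + 35 = 42): data = {'items': [7, 35, 42], 'count': 2}
After line 3 (count = len(items) = 3): data = {'items': [7, 35, 42], 'count': 3}

{'items': [7, 35, 42], 'count': 3}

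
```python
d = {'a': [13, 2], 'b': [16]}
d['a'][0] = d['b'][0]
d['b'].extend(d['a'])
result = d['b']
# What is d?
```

After line 1: d = {'a': [13, 2], 'b': [16]}
After line 2 (a[0] = b[0] = 16): d = {'a': [16, 2], 'b': [16]}
After line 3 (b.extend(a) appends [16, 2]): d = {'a': [16, 2], 'b': [16, 16, 2]}
After line 4: result = d['b'] = [16, 16, 2]

{'a': [16, 2], 'b': [16, 16, 2]}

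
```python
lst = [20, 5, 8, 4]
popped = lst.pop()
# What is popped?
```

4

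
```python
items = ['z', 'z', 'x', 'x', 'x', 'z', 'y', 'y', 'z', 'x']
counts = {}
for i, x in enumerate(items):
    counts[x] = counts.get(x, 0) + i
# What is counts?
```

Initial: counts = {}, items = ['z', 'z', 'x', 'x', 'x', 'z', 'y', 'y', 'z', 'x']
i=0, x='z': counts = {'z': 0}
i=1, x='z': counts = {'z': 1}
i=2, x='x': counts = {'z': 1, 'x': 2}
i=3, x='x': counts = {'z': 1, 'x': 5}
i=4, x='x': counts = {'z': 1, 'x': 9}
i=5, x='z': counts = {'z': 6, 'x': 9}
i=6, x='y': counts = {'z': 6, 'x': 9, 'y': 6}
i=7, x='y': counts = {'z': 6, 'x': 9, 'y': 13}
i=8, x='z': counts = {'z': 14, 'x': 9, 'y': 13}
i=9, x='x': counts = {'z': 14, 'x': 18, 'y': 13}

{'z': 14, 'x': 18, 'y': 13}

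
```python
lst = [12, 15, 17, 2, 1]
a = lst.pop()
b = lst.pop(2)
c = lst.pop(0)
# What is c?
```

After line 1: lst = [12, 15, 17, 2, 1]
After line 2 (pop() -> a = 1): lst = [12, 15, 17, 2]
After line 3 (pop(2) -> b = 17): lst = [12, 15, 2]
After line 4 (pop(0) -> c = 12): lst = [15, 2]

12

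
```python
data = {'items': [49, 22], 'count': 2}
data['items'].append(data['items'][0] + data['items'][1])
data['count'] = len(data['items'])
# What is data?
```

After line 1: data = {'items': [49, 22], 'count': 2}
After line 2 (append 49 + 22 = 71): data = {'items': [49, 22, 71], 'count': 2}
After line 3 (count = len(items) = 3): data = {'items': [49, 22, 71], 'count': 3}

{'items': [49, 22, 71], 'count': 3}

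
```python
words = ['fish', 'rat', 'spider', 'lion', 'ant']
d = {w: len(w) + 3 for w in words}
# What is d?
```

{'fish': 7, 'rat': 6, 'spider': 9, 'lion': 7, 'ant': 6}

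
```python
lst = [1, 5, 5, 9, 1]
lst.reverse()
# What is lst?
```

[1, 9, 5, 5, 1]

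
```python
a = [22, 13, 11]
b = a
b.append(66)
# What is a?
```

After line 1: a = [22, 13, 11]
After line 2 (b = a is an alias, same object): a = [22, 13, 11], b = [22, 13, 11]
After line 3 (b.append mutates the shared list): a = [22, 13, 11, 66], b = [22, 13, 11, 66]

[22, 13, 11, 66]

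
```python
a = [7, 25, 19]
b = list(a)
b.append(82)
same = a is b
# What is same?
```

After line 1: a = [7, 25, 19]
After line 2 (b = list(a) is a shallow copy, new object): a = [7, 25, 19], b = [7, 25, 19]
After line 3 (append only mutates b): a = [7, 25, 19], b = [7, 25, 19, 82]
After line 4 (same = a is b; different objects -> False): same = False

False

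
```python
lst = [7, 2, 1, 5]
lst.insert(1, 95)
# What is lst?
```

[7, 95, 2, 1, 5]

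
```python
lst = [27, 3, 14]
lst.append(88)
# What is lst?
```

[27, 3, 14, 88]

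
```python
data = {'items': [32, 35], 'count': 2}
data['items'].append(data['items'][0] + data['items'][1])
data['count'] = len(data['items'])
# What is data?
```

After line 1: data = {'items': [32, 35], 'count': 2}
After line 2 (append 32 + 35 = 67): data = {'items': [32, 35, 67], 'count': 2}
After line 3 (count = len(items) = 3): data = {'items': [32, 35, 67], 'count': 3}

{'items': [32, 35, 67], 'count': 3}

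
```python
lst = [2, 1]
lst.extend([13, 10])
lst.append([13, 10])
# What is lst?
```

After line 1: lst = [2, 1]
After line 2 (extend unpacks [13, 10]): lst = [2, 1, 13, 10]
After line 3 (append adds [13, 10] as single element): lst = [2, 1, 13, 10, [13, 10]]

[2, 1, 13, 10, [13, 10]]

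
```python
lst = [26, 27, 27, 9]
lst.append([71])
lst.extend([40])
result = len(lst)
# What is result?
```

After line 1: lst = [26, 27, 27, 9]
After line 2 (append adds [71] as single element): lst = [26, 27, 27, 9, [71]]
After line 3 (extend unpacks [40], adds 40): lst = [26, 27, 27, 9, [71], 40]
After line 4: result = len(lst) = 6

6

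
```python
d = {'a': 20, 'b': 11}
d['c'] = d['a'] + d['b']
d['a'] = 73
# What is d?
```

After line 1: d = {'a': 20, 'b': 11}
After line 2 (d['c'] = 20 + 11): d = {'a': 20, 'b': 11, 'c': 31}
After line 3: d = {'a': 73, 'b': 11, 'c': 31}

{'a': 73, 'b': 11, 'c': 31}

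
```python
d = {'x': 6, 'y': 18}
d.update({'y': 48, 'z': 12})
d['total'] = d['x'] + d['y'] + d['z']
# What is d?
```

After line 1: d = {'x': 6, 'y': 18}
After line 2 (y overwritten, z added): d = {'x': 6, 'y': 48, 'z': 12}
After line 3 (total = 6 + 48 + 12 = 66): d = {'x': 6, 'y': 48, 'z': 12, 'total': 66}

{'x': 6, 'y': 48, 'z': 12, 'total': 66}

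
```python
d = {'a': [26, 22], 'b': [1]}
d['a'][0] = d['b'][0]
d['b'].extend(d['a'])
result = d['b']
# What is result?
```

After line 1: d = {'a': [26, 22], 'b': [1]}
After line 2 (a[0] = b[0] = 1): d = {'a': [1, 22], 'b': [1]}
After line 3 (b.extend(a) appends [1, 22]): d = {'a': [1, 22], 'b': [1, 1, 22]}
After line 4: result = d['b'] = [1, 1, 22]

[1, 1, 22]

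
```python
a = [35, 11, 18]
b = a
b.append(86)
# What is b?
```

After line 1: a = [35, 11, 18]
After line 2 (b = a is an alias, same object): a = [35, 11, 18], b = [35, 11, 18]
After line 3 (b.append mutates the shared list): a = [35, 11, 18, 86], b = [35, 11, 18, 86]

[35, 11, 18, 86]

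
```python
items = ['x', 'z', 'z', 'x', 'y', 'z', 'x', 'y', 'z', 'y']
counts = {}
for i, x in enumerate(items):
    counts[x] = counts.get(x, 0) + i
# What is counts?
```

Initial: counts = {}, items = ['x', 'z', 'z', 'x', 'y', 'z', 'x', 'y', 'z', 'y']
i=0, x='x': counts = {'x': 0}
i=1, x='z': counts = {'x': 0, 'z': 1}
i=2, x='z': counts = {'x': 0, 'z': 3}
i=3, x='x': counts = {'x': 3, 'z': 3}
i=4, x='y': counts = {'x': 3, 'z': 3, 'y': 4}
i=5, x='z': counts = {'x': 3, 'z': 8, 'y': 4}
i=6, x='x': counts = {'x': 9, 'z': 8, 'y': 4}
i=7, x='y': counts = {'x': 9, 'z': 8, 'y': 11}
i=8, x='z': counts = {'x': 9, 'z': 16, 'y': 11}
i=9, x='y': counts = {'x': 9, 'z': 16, 'y': 20}

{'x': 9, 'z': 16, 'y': 20}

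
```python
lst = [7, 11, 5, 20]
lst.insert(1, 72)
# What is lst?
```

[7, 72, 11, 5, 20]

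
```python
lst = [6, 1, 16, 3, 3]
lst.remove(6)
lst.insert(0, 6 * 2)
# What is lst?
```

After line 1: lst = [6, 1, 16, 3, 3]
After line 2 (remove first 6): lst = [1, 16, 3, 3]
After line 3 (insert 12 at index 0): lst = [12, 1, 16, 3, 3]

[12, 1, 16, 3, 3]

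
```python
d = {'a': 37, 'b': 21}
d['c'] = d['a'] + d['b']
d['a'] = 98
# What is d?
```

After line 1: d = {'a': 37, 'b': 21}
After line 2 (d['c'] = 37 + 21): d = {'a': 37, 'b': 21, 'c': 58}
After line 3: d = {'a': 98, 'b': 21, 'c': 58}

{'a': 98, 'b': 21, 'c': 58}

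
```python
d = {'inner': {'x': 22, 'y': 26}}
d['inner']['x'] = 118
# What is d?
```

After line 1: d = {'inner': {'x': 22, 'y': 26}}
After line 2 (inner x overwritten): d = {'inner': {'x': 118, 'y': 26}}

{'inner': {'x': 118, 'y': 26}}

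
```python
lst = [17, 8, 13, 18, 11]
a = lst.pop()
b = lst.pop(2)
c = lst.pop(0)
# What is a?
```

After line 1: lst = [17, 8, 13, 18, 11]
After line 2 (pop() -> a = 11): lst = [17, 8, 13, 18]
After line 3 (pop(2) -> b = 13): lst = [17, 8, 18]
After line 4 (pop(0) -> c = 17): lst = [8, 18]

11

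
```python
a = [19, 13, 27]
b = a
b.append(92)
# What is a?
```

After line 1: a = [19, 13, 27]
After line 2 (b = a is an alias, same object): a = [19, 13, 27], b = [19, 13, 27]
After line 3 (b.append mutates the shared list): a = [19, 13, 27, 92], b = [19, 13, 27, 92]

[19, 13, 27, 92]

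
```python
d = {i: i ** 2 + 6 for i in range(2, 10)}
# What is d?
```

{2: 10, 3: 15, 4: 22, 5: 31, 6: 42, 7: 55, 8: 70, 9: 87}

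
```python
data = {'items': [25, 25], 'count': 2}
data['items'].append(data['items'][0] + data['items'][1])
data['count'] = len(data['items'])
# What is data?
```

After line 1: data = {'items': [25, 25], 'count': 2}
After line 2 (append 25 + 25 = 50): data = {'items': [25, 25, 50], 'count': 2}
After line 3 (count = len(items) = 3): data = {'items': [25, 25, 50], 'count': 3}

{'items': [25, 25, 50], 'count': 3}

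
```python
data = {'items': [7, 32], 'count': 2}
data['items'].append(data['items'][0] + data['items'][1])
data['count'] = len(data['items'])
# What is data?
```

After line 1: data = {'items': [7, 32], 'count': 2}
After line 2 (append 7 + 32 = 39): data = {'items': [7, 32, 39], 'count': 2}
After line 3 (count = len(items) = 3): data = {'items': [7, 32, 39], 'count': 3}

{'items': [7, 32, 39], 'count': 3}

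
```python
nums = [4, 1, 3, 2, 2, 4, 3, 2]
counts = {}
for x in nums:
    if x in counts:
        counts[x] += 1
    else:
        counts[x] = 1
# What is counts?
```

Initial: counts = {}, nums = [4, 1, 3, 2, 2, 4, 3, 2]
See 4: counts = {4: 1}
See 1: counts = {4: 1, 1: 1}
See 3: counts = {4: 1, 1: 1, 3: 1}
See 2: counts = {4: 1, 1: 1, 3: 1, 2: 1}
See 2: counts = {4: 1, 1: 1, 3: 1, 2: 2}
See 4: counts = {4: 2, 1: 1, 3: 1, 2: 2}
See 3: counts = {4: 2, 1: 1, 3: 2, 2: 2}
See 2: counts = {4: 2, 1: 1, 3: 2, 2: 3}

{4: 2, 1: 1, 3: 2, 2: 3}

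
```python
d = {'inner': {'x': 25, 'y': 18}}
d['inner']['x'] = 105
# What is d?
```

After line 1: d = {'inner': {'x': 25, 'y': 18}}
After line 2 (inner x overwritten): d = {'inner': {'x': 105, 'y': 18}}

{'inner': {'x': 105, 'y': 18}}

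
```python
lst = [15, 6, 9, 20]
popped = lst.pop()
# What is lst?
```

[15, 6, 9]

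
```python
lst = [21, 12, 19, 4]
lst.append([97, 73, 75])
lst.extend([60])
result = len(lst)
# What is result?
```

After line 1: lst = [21, 12, 19, 4]
After line 2 (append adds [97, 73, 75] as single element): lst = [21, 12, 19, 4, [97, 73, 75]]
After line 3 (extend unpacks [60], adds 60): lst = [21, 12, 19, 4, [97, 73, 75], 60]
After line 4: result = len(lst) = 6

6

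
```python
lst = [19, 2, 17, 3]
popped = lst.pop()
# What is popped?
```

3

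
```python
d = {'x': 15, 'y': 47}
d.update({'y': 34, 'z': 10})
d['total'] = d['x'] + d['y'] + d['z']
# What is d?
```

After line 1: d = {'x': 15, 'y': 47}
After line 2 (y overwritten, z added): d = {'x': 15, 'y': 34, 'z': 10}
After line 3 (total = 15 + 34 + 10 = 59): d = {'x': 15, 'y': 34, 'z': 10, 'total': 59}

{'x': 15, 'y': 34, 'z': 10, 'total': 59}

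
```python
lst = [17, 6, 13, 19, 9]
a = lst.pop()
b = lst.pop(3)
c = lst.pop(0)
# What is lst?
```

After line 1: lst = [17, 6, 13, 19, 9]
After line 2 (pop() -> a = 9): lst = [17, 6, 13, 19]
After line 3 (pop(3) -> b = 19): lst = [17, 6, 13]
After line 4 (pop(0) -> c = 17): lst = [6, 13]

[6, 13]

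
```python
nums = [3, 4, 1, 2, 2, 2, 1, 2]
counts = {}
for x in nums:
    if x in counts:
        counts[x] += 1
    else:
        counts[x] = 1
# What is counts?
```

Initial: counts = {}, nums = [3, 4, 1, 2, 2, 2, 1, 2]
See 3: counts = {3: 1}
See 4: counts = {3: 1, 4: 1}
See 1: counts = {3: 1, 4: 1, 1: 1}
See 2: counts = {3: 1, 4: 1, 1: 1, 2: 1}
See 2: counts = {3: 1, 4: 1, 1: 1, 2: 2}
See 2: counts = {3: 1, 4: 1, 1: 1, 2: 3}
See 1: counts = {3: 1, 4: 1, 1: 2, 2: 3}
See 2: counts = {3: 1, 4: 1, 1: 2, 2: 4}

{3: 1, 4: 1, 1: 2, 2: 4}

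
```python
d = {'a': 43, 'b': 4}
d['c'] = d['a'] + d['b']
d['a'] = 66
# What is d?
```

After line 1: d = {'a': 43, 'b': 4}
After line 2 (d['c'] = 43 + 4): d = {'a': 43, 'b': 4, 'c': 47}
After line 3: d = {'a': 66, 'b': 4, 'c': 47}

{'a': 66, 'b': 4, 'c': 47}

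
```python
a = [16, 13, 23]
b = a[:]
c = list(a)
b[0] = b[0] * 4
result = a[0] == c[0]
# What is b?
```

After line 1: a = [16, 13, 23]
After line 2 (b = a[:], copy): a = [16, 13, 23], b = [16, 13, 23]
After line 3 (c = list(a) is a copy, new object): c = [16, 13, 23]
After line 4 (b[0] = 16 * 4 = 64; only b mutates (copy)): a = [16, 13, 23], b = [64, 13, 23], c = [16, 13, 23]
After line 5 (a[0] = 16, c[0] = 16; result = True)

[64, 13, 23]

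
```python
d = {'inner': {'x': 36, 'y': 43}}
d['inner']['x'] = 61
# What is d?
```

After line 1: d = {'inner': {'x': 36, 'y': 43}}
After line 2 (inner x overwritten): d = {'inner': {'x': 61, 'y': 43}}

{'inner': {'x': 61, 'y': 43}}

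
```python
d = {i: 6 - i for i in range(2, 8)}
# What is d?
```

{2: 4, 3: 3, 4: 2, 5: 1, 6: 0, 7: -1}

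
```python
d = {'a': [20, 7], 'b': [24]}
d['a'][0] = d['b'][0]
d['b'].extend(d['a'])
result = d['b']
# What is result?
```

After line 1: d = {'a': [20, 7], 'b': [24]}
After line 2 (a[0] = b[0] = 24): d = {'a': [24, 7], 'b': [24]}
After line 3 (b.extend(a) appends [24, 7]): d = {'a': [24, 7], 'b': [24, 24, 7]}
After line 4: result = d['b'] = [24, 24, 7]

[24, 24, 7]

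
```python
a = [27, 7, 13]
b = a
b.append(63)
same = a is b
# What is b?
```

After line 1: a = [27, 7, 13]
After line 2 (b = a is an alias, same object): a = [27, 7, 13], b = [27, 7, 13]
After line 3 (b.append mutates the shared list): a = [27, 7, 13, 63], b = [27, 7, 13, 63]
After line 4 (same = a is b; same object -> True): same = True

[27, 7, 13, 63]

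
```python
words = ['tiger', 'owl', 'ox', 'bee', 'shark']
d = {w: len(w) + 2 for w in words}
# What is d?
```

{'tiger': 7, 'owl': 5, 'ox': 4, 'bee': 5, 'shark': 7}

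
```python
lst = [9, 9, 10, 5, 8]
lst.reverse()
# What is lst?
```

[8, 5, 10, 9, 9]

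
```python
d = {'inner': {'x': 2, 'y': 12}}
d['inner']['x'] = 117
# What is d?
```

After line 1: d = {'inner': {'x': 2, 'y': 12}}
After line 2 (inner x overwritten): d = {'inner': {'x': 117, 'y': 12}}

{'inner': {'x': 117, 'y': 12}}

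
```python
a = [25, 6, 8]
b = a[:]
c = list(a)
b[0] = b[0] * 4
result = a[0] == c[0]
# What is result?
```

After line 1: a = [25, 6, 8]
After line 2 (b = a[:], copy): a = [25, 6, 8], b = [25, 6, 8]
After line 3 (c = list(a) is a copy, new object): c = [25, 6, 8]
After line 4 (b[0] = 25 * 4 = 100; only b mutates (copy)): a = [25, 6, 8], b = [100, 6, 8], c = [25, 6, 8]
After line 5 (a[0] = 25, c[0] = 25; result = True)

True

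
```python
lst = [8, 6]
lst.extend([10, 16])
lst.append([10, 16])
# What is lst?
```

After line 1: lst = [8, 6]
After line 2 (extend unpacks [10, 16]): lst = [8, 6, 10, 16]
After line 3 (append adds [10, 16] as single element): lst = [8, 6, 10, 16, [10, 16]]

[8, 6, 10, 16, [10, 16]]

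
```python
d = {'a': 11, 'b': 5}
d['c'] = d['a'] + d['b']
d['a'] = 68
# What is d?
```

After line 1: d = {'a': 11, 'b': 5}
After line 2 (d['c'] = 11 + 5): d = {'a': 11, 'b': 5, 'c': 16}
After line 3: d = {'a': 68, 'b': 5, 'c': 16}

{'a': 68, 'b': 5, 'c': 16}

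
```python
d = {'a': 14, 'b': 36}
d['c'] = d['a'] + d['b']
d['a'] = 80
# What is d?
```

After line 1: d = {'a': 14, 'b': 36}
After line 2 (d['c'] = 14 + 36): d = {'a': 14, 'b': 36, 'c': 50}
After line 3: d = {'a': 80, 'b': 36, 'c': 50}

{'a': 80, 'b': 36, 'c': 50}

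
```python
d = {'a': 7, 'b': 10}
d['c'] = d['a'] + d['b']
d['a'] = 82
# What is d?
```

After line 1: d = {'a': 7, 'b': 10}
After line 2 (d['c'] = 7 + 10): d = {'a': 7, 'b': 10, 'c': 17}
After line 3: d = {'a': 82, 'b': 10, 'c': 17}

{'a': 82, 'b': 10, 'c': 17}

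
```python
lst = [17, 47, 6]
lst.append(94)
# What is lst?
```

[17, 47, 6, 94]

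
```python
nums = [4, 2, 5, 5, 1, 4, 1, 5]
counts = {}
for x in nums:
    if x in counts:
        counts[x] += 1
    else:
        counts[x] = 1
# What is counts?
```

Initial: counts = {}, nums = [4, 2, 5, 5, 1, 4, 1, 5]
See 4: counts = {4: 1}
See 2: counts = {4: 1, 2: 1}
See 5: counts = {4: 1, 2: 1, 5: 1}
See 5: counts = {4: 1, 2: 1, 5: 2}
See 1: counts = {4: 1, 2: 1, 5: 2, 1: 1}
See 4: counts = {4: 2, 2: 1, 5: 2, 1: 1}
See 1: counts = {4: 2, 2: 1, 5: 2, 1: 2}
See 5: counts = {4: 2, 2: 1, 5: 3, 1: 2}

{4: 2, 2: 1, 5: 3, 1: 2}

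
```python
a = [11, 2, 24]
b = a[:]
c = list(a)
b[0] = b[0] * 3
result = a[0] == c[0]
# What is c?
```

After line 1: a = [11, 2, 24]
After line 2 (b = a[:], copy): a = [11, 2, 24], b = [11, 2, 24]
After line 3 (c = list(a) is a copy, new object): c = [11, 2, 24]
After line 4 (b[0] = 11 * 3 = 33; only b mutates (copy)): a = [11, 2, 24], b = [33, 2, 24], c = [11, 2, 24]
After line 5 (a[0] = 11, c[0] = 11; result = True)

[11, 2, 24]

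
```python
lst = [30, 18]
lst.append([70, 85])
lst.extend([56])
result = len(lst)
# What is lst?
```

After line 1: lst = [30, 18]
After line 2 (append adds [70, 85] as single element): lst = [30, 18, [70, 85]]
After line 3 (extend unpacks [56], adds 56): lst = [30, 18, [70, 85], 56]
After line 4: result = len(lst) = 4

[30, 18, [70, 85], 56]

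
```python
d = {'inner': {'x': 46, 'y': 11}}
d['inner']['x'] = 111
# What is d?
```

After line 1: d = {'inner': {'x': 46, 'y': 11}}
After line 2 (inner x overwritten): d = {'inner': {'x': 111, 'y': 11}}

{'inner': {'x': 111, 'y': 11}}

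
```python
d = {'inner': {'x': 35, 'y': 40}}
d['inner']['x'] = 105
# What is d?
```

After line 1: d = {'inner': {'x': 35, 'y': 40}}
After line 2 (inner x overwritten): d = {'inner': {'x': 105, 'y': 40}}

{'inner': {'x': 105, 'y': 40}}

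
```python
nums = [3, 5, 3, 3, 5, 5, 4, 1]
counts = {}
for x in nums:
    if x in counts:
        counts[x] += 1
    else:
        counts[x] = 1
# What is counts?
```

Initial: counts = {}, nums = [3, 5, 3, 3, 5, 5, 4, 1]
See 3: counts = {3: 1}
See 5: counts = {3: 1, 5: 1}
See 3: counts = {3: 2, 5: 1}
See 3: counts = {3: 3, 5: 1}
See 5: counts = {3: 3, 5: 2}
See 5: counts = {3: 3, 5: 3}
See 4: counts = {3: 3, 5: 3, 4: 1}
See 1: counts = {3: 3, 5: 3, 4: 1, 1: 1}

{3: 3, 5: 3, 4: 1, 1: 1}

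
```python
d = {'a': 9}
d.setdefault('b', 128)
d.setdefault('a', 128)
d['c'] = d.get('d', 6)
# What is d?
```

After line 1: d = {'a': 9}
After line 2 (setdefault adds 'b'=128): d = {'a': 9, 'b': 128}
After line 3 (setdefault 'a' no-op, already exists): d = {'a': 9, 'b': 128}
After line 4 (get('d', 6) returns default since 'd' not in d): d = {'a': 9, 'b': 128, 'c': 6}

{'a': 9, 'b': 128, 'c': 6}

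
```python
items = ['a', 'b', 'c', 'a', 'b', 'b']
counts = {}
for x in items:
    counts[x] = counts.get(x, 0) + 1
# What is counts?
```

Initial: counts = {}, items = ['a', 'b', 'c', 'a', 'b', 'b']
See 'a': counts = {'a': 1}
See 'b': counts = {'a': 1, 'b': 1}
See 'c': counts = {'a': 1, 'b': 1, 'c': 1}
See 'a': counts = {'a': 2, 'b': 1, 'c': 1}
See 'b': counts = {'a': 2, 'b': 2, 'c': 1}
See 'b': counts = {'a': 2, 'b': 3, 'c': 1}

{'a': 2, 'b': 3, 'c': 1}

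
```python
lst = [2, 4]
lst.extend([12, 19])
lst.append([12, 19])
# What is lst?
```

After line 1: lst = [2, 4]
After line 2 (extend unpacks [12, 19]): lst = [2, 4, 12, 19]
After line 3 (append adds [12, 19] as single element): lst = [2, 4, 12, 19, [12, 19]]

[2, 4, 12, 19, [12, 19]]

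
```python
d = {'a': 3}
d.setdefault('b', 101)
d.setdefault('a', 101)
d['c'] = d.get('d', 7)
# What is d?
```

After line 1: d = {'a': 3}
After line 2 (setdefault adds 'b'=101): d = {'a': 3, 'b': 101}
After line 3 (setdefault 'a' no-op, already exists): d = {'a': 3, 'b': 101}
After line 4 (get('d', 7) returns default since 'd' not in d): d = {'a': 3, 'b': 101, 'c': 7}

{'a': 3, 'b': 101, 'c': 7}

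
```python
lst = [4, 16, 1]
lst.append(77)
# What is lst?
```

[4, 16, 1, 77]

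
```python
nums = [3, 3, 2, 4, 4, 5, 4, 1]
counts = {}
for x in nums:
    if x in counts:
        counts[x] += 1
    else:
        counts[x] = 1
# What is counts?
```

Initial: counts = {}, nums = [3, 3, 2, 4, 4, 5, 4, 1]
See 3: counts = {3: 1}
See 3: counts = {3: 2}
See 2: counts = {3: 2, 2: 1}
See 4: counts = {3: 2, 2: 1, 4: 1}
See 4: counts = {3: 2, 2: 1, 4: 2}
See 5: counts = {3: 2, 2: 1, 4: 2, 5: 1}
See 4: counts = {3: 2, 2: 1, 4: 3, 5: 1}
See 1: counts = {3: 2, 2: 1, 4: 3, 5: 1, 1: 1}

{3: 2, 2: 1, 4: 3, 5: 1, 1: 1}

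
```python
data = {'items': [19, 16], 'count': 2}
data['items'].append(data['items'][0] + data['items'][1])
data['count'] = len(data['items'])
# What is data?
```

After line 1: data = {'items': [19, 16], 'count': 2}
After line 2 (append 19 + 16 = 35): data = {'items': [19, 16, 35], 'count': 2}
After line 3 (count = len(items) = 3): data = {'items': [19, 16, 35], 'count': 3}

{'items': [19, 16, 35], 'count': 3}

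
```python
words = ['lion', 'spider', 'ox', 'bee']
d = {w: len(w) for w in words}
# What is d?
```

{'lion': 4, 'spider': 6, 'ox': 2, 'bee': 3}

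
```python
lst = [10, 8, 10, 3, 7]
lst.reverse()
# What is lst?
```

[7, 3, 10, 8, 10]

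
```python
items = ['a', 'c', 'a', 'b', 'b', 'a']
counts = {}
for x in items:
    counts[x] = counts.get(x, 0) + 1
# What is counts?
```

Initial: counts = {}, items = ['a', 'c', 'a', 'b', 'b', 'a']
See 'a': counts = {'a': 1}
See 'c': counts = {'a': 1, 'c': 1}
See 'a': counts = {'a': 2, 'c': 1}
See 'b': counts = {'a': 2, 'c': 1, 'b': 1}
See 'b': counts = {'a': 2, 'c': 1, 'b': 2}
See 'a': counts = {'a': 3, 'c': 1, 'b': 2}

{'a': 3, 'c': 1, 'b': 2}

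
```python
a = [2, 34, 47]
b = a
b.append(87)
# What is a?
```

After line 1: a = [2, 34, 47]
After line 2 (b = a is an alias, same object): a = [2, 34, 47], b = [2, 34, 47]
After line 3 (b.append mutates the shared list): a = [2, 34, 47, 87], b = [2, 34, 47, 87]

[2, 34, 47, 87]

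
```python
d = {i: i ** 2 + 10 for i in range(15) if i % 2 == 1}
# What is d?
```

{1: 11, 3: 19, 5: 35, 7: 59, 9: 91, 11: 131, 13: 179}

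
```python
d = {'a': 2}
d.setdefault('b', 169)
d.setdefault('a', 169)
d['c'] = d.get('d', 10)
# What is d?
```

After line 1: d = {'a': 2}
After line 2 (setdefault adds 'b'=169): d = {'a': 2, 'b': 169}
After line 3 (setdefault 'a' no-op, already exists): d = {'a': 2, 'b': 169}
After line 4 (get('d', 10) returns default since 'd' not in d): d = {'a': 2, 'b': 169, 'c': 10}

{'a': 2, 'b': 169, 'c': 10}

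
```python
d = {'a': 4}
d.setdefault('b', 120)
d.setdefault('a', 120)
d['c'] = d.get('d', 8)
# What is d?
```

After line 1: d = {'a': 4}
After line 2 (setdefault adds 'b'=120): d = {'a': 4, 'b': 120}
After line 3 (setdefault 'a' no-op, already exists): d = {'a': 4, 'b': 120}
After line 4 (get('d', 8) returns default since 'd' not in d): d = {'a': 4, 'b': 120, 'c': 8}

{'a': 4, 'b': 120, 'c': 8}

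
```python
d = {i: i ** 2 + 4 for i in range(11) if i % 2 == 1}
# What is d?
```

{1: 5, 3: 13, 5: 29, 7: 53, 9: 85}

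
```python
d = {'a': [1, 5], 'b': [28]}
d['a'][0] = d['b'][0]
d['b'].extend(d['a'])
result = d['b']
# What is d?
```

After line 1: d = {'a': [1, 5], 'b': [28]}
After line 2 (a[0] = b[0] = 28): d = {'a': [28, 5], 'b': [28]}
After line 3 (b.extend(a) appends [28, 5]): d = {'a': [28, 5], 'b': [28, 28, 5]}
After line 4: result = d['b'] = [28, 28, 5]

{'a': [28, 5], 'b': [28, 28, 5]}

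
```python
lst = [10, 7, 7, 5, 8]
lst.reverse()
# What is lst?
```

[8, 5, 7, 7, 10]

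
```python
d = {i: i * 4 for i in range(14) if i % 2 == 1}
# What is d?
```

{1: 4, 3: 12, 5: 20, 7: 28, 9: 36, 11: 44, 13: 52}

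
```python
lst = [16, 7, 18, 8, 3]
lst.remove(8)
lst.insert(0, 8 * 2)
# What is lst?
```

After line 1: lst = [16, 7, 18, 8, 3]
After line 2 (remove first 8): lst = [16, 7, 18, 3]
After line 3 (insert 16 at index 0): lst = [16, 16, 7, 18, 3]

[16, 16, 7, 18, 3]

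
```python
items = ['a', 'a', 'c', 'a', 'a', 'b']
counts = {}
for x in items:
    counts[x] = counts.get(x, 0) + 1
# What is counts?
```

Initial: counts = {}, items = ['a', 'a', 'c', 'a', 'a', 'b']
See 'a': counts = {'a': 1}
See 'a': counts = {'a': 2}
See 'c': counts = {'a': 2, 'c': 1}
See 'a': counts = {'a': 3, 'c': 1}
See 'a': counts = {'a': 4, 'c': 1}
See 'b': counts = {'a': 4, 'c': 1, 'b': 1}

{'a': 4, 'c': 1, 'b': 1}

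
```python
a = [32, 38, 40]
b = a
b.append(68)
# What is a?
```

After line 1: a = [32, 38, 40]
After line 2 (b = a is an alias, same object): a = [32, 38, 40], b = [32, 38, 40]
After line 3 (b.append mutates the shared list): a = [32, 38, 40, 68], b = [32, 38, 40, 68]

[32, 38, 40, 68]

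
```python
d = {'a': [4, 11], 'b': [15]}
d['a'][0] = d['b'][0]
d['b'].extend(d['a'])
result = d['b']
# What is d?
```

After line 1: d = {'a': [4, 11], 'b': [15]}
After line 2 (a[0] = b[0] = 15): d = {'a': [15, 11], 'b': [15]}
After line 3 (b.extend(a) appends [15, 11]): d = {'a': [15, 11], 'b': [15, 15, 11]}
After line 4: result = d['b'] = [15, 15, 11]

{'a': [15, 11], 'b': [15, 15, 11]}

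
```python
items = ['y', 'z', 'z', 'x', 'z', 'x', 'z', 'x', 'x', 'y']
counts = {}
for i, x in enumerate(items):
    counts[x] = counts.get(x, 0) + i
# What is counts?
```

Initial: counts = {}, items = ['y', 'z', 'z', 'x', 'z', 'x', 'z', 'x', 'x', 'y']
i=0, x='y': counts = {'y': 0}
i=1, x='z': counts = {'y': 0, 'z': 1}
i=2, x='z': counts = {'y': 0, 'z': 3}
i=3, x='x': counts = {'y': 0, 'z': 3, 'x': 3}
i=4, x='z': counts = {'y': 0, 'z': 7, 'x': 3}
i=5, x='x': counts = {'y': 0, 'z': 7, 'x': 8}
i=6, x='z': counts = {'y': 0, 'z': 13, 'x': 8}
i=7, x='x': counts = {'y': 0, 'z': 13, 'x': 15}
i=8, x='x': counts = {'y': 0, 'z': 13, 'x': 23}
i=9, x='y': counts = {'y': 9, 'z': 13, 'x': 23}

{'y': 9, 'z': 13, 'x': 23}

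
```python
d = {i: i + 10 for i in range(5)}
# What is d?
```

{0: 10, 1: 11, 2: 12, 3: 13, 4: 14}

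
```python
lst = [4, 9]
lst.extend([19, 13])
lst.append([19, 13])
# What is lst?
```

After line 1: lst = [4, 9]
After line 2 (extend unpacks [19, 13]): lst = [4, 9, 19, 13]
After line 3 (append adds [19, 13] as single element): lst = [4, 9, 19, 13, [19, 13]]

[4, 9, 19, 13, [19, 13]]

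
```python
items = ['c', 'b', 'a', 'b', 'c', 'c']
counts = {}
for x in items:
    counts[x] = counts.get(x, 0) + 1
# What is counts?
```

Initial: counts = {}, items = ['c', 'b', 'a', 'b', 'c', 'c']
See 'c': counts = {'c': 1}
See 'b': counts = {'c': 1, 'b': 1}
See 'a': counts = {'c': 1, 'b': 1, 'a': 1}
See 'b': counts = {'c': 1, 'b': 2, 'a': 1}
See 'c': counts = {'c': 2, 'b': 2, 'a': 1}
See 'c': counts = {'c': 3, 'b': 2, 'a': 1}

{'c': 3, 'b': 2, 'a': 1}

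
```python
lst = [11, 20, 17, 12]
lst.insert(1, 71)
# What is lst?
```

[11, 71, 20, 17, 12]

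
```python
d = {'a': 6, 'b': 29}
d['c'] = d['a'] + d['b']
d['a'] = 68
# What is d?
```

After line 1: d = {'a': 6, 'b': 29}
After line 2 (d['c'] = 6 + 29): d = {'a': 6, 'b': 29, 'c': 35}
After line 3: d = {'a': 68, 'b': 29, 'c': 35}

{'a': 68, 'b': 29, 'c': 35}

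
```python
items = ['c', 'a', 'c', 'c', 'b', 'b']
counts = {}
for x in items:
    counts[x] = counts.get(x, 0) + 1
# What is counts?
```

Initial: counts = {}, items = ['c', 'a', 'c', 'c', 'b', 'b']
See 'c': counts = {'c': 1}
See 'a': counts = {'c': 1, 'a': 1}
See 'c': counts = {'c': 2, 'a': 1}
See 'c': counts = {'c': 3, 'a': 1}
See 'b': counts = {'c': 3, 'a': 1, 'b': 1}
See 'b': counts = {'c': 3, 'a': 1, 'b': 2}

{'c': 3, 'a': 1, 'b': 2}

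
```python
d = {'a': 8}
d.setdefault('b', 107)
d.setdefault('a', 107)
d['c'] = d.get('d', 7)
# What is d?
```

After line 1: d = {'a': 8}
After line 2 (setdefault adds 'b'=107): d = {'a': 8, 'b': 107}
After line 3 (setdefault 'a' no-op, already exists): d = {'a': 8, 'b': 107}
After line 4 (get('d', 7) returns default since 'd' not in d): d = {'a': 8, 'b': 107, 'c': 7}

{'a': 8, 'b': 107, 'c': 7}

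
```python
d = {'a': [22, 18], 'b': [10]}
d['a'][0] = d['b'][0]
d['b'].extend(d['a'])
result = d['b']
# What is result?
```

After line 1: d = {'a': [22, 18], 'b': [10]}
After line 2 (a[0] = b[0] = 10): d = {'a': [10, 18], 'b': [10]}
After line 3 (b.extend(a) appends [10, 18]): d = {'a': [10, 18], 'b': [10, 10, 18]}
After line 4: result = d['b'] = [10, 10, 18]

[10, 10, 18]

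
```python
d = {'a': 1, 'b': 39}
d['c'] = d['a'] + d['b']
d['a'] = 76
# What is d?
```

After line 1: d = {'a': 1, 'b': 39}
After line 2 (d['c'] = 1 + 39): d = {'a': 1, 'b': 39, 'c': 40}
After line 3: d = {'a': 76, 'b': 39, 'c': 40}

{'a': 76, 'b': 39, 'c': 40}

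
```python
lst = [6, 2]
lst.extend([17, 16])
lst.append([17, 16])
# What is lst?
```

After line 1: lst = [6, 2]
After line 2 (extend unpacks [17, 16]): lst = [6, 2, 17, 16]
After line 3 (append adds [17, 16] as single element): lst = [6, 2, 17, 16, [17, 16]]

[6, 2, 17, 16, [17, 16]]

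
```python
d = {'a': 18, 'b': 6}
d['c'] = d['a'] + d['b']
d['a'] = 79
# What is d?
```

After line 1: d = {'a': 18, 'b': 6}
After line 2 (d['c'] = 18 + 6): d = {'a': 18, 'b': 6, 'c': 24}
After line 3: d = {'a': 79, 'b': 6, 'c': 24}

{'a': 79, 'b': 6, 'c': 24}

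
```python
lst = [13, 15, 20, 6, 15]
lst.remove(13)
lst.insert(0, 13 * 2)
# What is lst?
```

After line 1: lst = [13, 15, 20, 6, 15]
After line 2 (remove first 13): lst = [15, 20, 6, 15]
After line 3 (insert 26 at index 0): lst = [26, 15, 20, 6, 15]

[26, 15, 20, 6, 15]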